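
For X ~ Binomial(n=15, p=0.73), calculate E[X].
10.9500

We have X ~ Binomial(n=15, p=0.73).

For a Binomial distribution with n=15, p=0.73:
E[X] = 10.9500

This is the expected (average) value of X.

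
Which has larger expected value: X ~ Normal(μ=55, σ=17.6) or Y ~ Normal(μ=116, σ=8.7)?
Y has larger mean (116.0000 > 55.0000)

Compute the expected value for each distribution:

X ~ Normal(μ=55, σ=17.6):
E[X] = 55.0000

Y ~ Normal(μ=116, σ=8.7):
E[Y] = 116.0000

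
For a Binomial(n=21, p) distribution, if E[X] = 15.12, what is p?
p = 0.72

For a Binomial(n, p) distribution:
E[X] = n × p

Given n = 21 and E[X] = 15.12:
15.12 = 21 × p
p = 15.12 / 21 = 0.72

Verification: Binomial(21, 0.72) has E[X] = 15.12 ✓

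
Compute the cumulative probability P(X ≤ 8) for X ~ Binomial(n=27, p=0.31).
0.532142

We have X ~ Binomial(n=27, p=0.31).

The CDF gives us P(X ≤ k).

Using the CDF:
P(X ≤ 8) = 0.532142

This means there's approximately a 53.2% chance that X is at most 8.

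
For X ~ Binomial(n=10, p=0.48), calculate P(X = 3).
0.136436

We have X ~ Binomial(n=10, p=0.48).

For a Binomial distribution, the PMF gives us the probability of each outcome.

Using the PMF formula:
P(X = 3) = 0.136436

Rounded to 4 decimal places: 0.1364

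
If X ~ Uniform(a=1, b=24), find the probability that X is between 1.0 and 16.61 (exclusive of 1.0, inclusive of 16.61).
0.678696

We have X ~ Uniform(a=1, b=24).

To find P(1.0 < X ≤ 16.61), we use:
P(1.0 < X ≤ 16.61) = P(X ≤ 16.61) - P(X ≤ 1.0)
                 = F(16.61) - F(1.0)
                 = 0.678696 - 0.000000
                 = 0.678696

So there's approximately a 67.9% chance that X falls in this range.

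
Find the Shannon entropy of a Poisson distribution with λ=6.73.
2.3586 nats

We have X ~ Poisson(λ=6.73).

The Shannon entropy measures the uncertainty or information content of the distribution.

For a Poisson distribution with λ=6.73:
H(X) = 2.3586 nats

(In bits, this would be 3.4028 bits.)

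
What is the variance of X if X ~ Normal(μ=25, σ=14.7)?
216.0900

We have X ~ Normal(μ=25, σ=14.7).

For a Normal distribution with μ=25, σ=14.7:
Var(X) = 216.0900

The variance measures the spread of the distribution around the mean.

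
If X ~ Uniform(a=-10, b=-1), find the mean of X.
-5.5000

We have X ~ Uniform(a=-10, b=-1).

For a Uniform distribution with a=-10, b=-1:
E[X] = -5.5000

This is the expected (average) value of X.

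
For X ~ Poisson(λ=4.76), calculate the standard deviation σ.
2.1817

We have X ~ Poisson(λ=4.76).

For a Poisson distribution with λ=4.76:
σ = √Var(X) = 2.1817

The standard deviation is the square root of the variance.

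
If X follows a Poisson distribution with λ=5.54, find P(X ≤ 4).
0.351319

We have X ~ Poisson(λ=5.54).

The CDF gives us P(X ≤ k).

Using the CDF:
P(X ≤ 4) = 0.351319

This means there's approximately a 35.1% chance that X is at most 4.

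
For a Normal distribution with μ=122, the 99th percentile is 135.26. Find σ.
σ = 5.6999

For X ~ Normal(μ, σ), the p-th percentile satisfies x = μ + z_p × σ,
where z_p = Φ⁻¹(p) is the standard normal quantile.

Step 1: z_{0.99} = Φ⁻¹(0.99) = 2.3263

Step 2: Solve for σ:
135.26 = 122 + 2.3263 × σ
σ = (135.26 - 122) / 2.3263
σ = 13.26 / 2.3263
σ = 5.6999

Verification: μ + z × σ = 122 + 2.3263 × 5.6999 = 135.26 ✓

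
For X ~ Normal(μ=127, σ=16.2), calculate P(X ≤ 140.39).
0.795752

We have X ~ Normal(μ=127, σ=16.2).

The CDF gives us P(X ≤ k).

Using the CDF:
P(X ≤ 140.39) = 0.795752

This means there's approximately a 79.6% chance that X is at most 140.39.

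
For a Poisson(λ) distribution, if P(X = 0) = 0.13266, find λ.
λ = 2.0200

For a Poisson(λ) distribution, the PMF at 0 is:
P(X = 0) = λ^0 e^(-λ) / 0! = e^(-λ)

Given P(X = 0) = 0.13266:
e^(-λ) = 0.13266
-λ = ln(0.13266)
λ = -ln(0.13266) = 2.0200

Verification: e^(-2.0200) = 0.13266 ✓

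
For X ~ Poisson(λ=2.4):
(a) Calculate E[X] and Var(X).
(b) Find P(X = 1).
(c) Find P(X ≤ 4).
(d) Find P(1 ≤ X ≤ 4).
(a) E[X] = 2.4000, Var(X) = 2.4000
(b) P(X = 1) = 0.217723
(c) P(X ≤ 4) = 0.904131
(d) P(1 ≤ X ≤ 4) = 0.813413

We have X ~ Poisson(λ=2.4).

(a) Moments:
E[X] = 2.4000
Var(X) = 2.4000
σ = √Var(X) = 1.5492

(b) Point probability using PMF:
P(X = 1) = 0.217723

(c) Cumulative probability using CDF:
P(X ≤ 4) = F(4) = 0.904131

(d) Range probability:
P(1 ≤ X ≤ 4) = P(X ≤ 4) - P(X ≤ 0)
                   = F(4) - F(0)
                   = 0.904131 - 0.090718
                   = 0.813413

This means approximately 81.3% of outcomes fall in the interval [1, 4].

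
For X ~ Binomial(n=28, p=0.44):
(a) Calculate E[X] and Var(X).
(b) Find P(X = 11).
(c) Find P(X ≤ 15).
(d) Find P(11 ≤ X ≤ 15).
(a) E[X] = 12.3200, Var(X) = 6.8992
(b) P(X = 11) = 0.134615
(c) P(X ≤ 15) = 0.886629
(d) P(11 ≤ X ≤ 15) = 0.640788

We have X ~ Binomial(n=28, p=0.44).

(a) Moments:
E[X] = 12.3200
Var(X) = 6.8992
σ = √Var(X) = 2.6266

(b) Point probability using PMF:
P(X = 11) = 0.134615

(c) Cumulative probability using CDF:
P(X ≤ 15) = F(15) = 0.886629

(d) Range probability:
P(11 ≤ X ≤ 15) = P(X ≤ 15) - P(X ≤ 10)
                   = F(15) - F(10)
                   = 0.886629 - 0.245841
                   = 0.640788

This means approximately 64.1% of outcomes fall in the interval [11, 15].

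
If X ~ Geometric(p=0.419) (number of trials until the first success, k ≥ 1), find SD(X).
1.8192

We have X ~ Geometric(p=0.419) (number of trials until the first success, k ≥ 1).

For a Geometric distribution with p=0.419 (number of trials until the first success, k ≥ 1):
σ = √Var(X) = 1.8192

The standard deviation is the square root of the variance.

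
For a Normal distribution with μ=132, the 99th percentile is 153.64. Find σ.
σ = 9.3021

For X ~ Normal(μ, σ), the p-th percentile satisfies x = μ + z_p × σ,
where z_p = Φ⁻¹(p) is the standard normal quantile.

Step 1: z_{0.99} = Φ⁻¹(0.99) = 2.3263

Step 2: Solve for σ:
153.64 = 132 + 2.3263 × σ
σ = (153.64 - 132) / 2.3263
σ = 21.64 / 2.3263
σ = 9.3021

Verification: μ + z × σ = 132 + 2.3263 × 9.3021 = 153.64 ✓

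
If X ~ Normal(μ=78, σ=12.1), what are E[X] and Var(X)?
E[X] = 78.0000, Var(X) = 146.4100

We have X ~ Normal(μ=78, σ=12.1).

For a Normal distribution with μ=78, σ=12.1:

Expected value:
E[X] = 78.0000

Variance:
Var(X) = 146.4100

Standard deviation:
σ = √Var(X) = 12.1000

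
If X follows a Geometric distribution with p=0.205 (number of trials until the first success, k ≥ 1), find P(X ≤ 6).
0.747534

We have X ~ Geometric(p=0.205) (number of trials until the first success, k ≥ 1).

The CDF gives us P(X ≤ k).

Using the CDF:
P(X ≤ 6) = 0.747534

This means there's approximately a 74.8% chance that X is at most 6.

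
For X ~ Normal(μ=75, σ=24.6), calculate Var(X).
605.1600

We have X ~ Normal(μ=75, σ=24.6).

For a Normal distribution with μ=75, σ=24.6:
Var(X) = 605.1600

The variance measures the spread of the distribution around the mean.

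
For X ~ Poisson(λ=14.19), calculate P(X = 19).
0.043645

We have X ~ Poisson(λ=14.19).

For a Poisson distribution, the PMF gives us the probability of each outcome.

Using the PMF formula:
P(X = 19) = 0.043645

Rounded to 4 decimal places: 0.0436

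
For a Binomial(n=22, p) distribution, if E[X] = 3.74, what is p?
p = 0.17

For a Binomial(n, p) distribution:
E[X] = n × p

Given n = 22 and E[X] = 3.74:
3.74 = 22 × p
p = 3.74 / 22 = 0.17

Verification: Binomial(22, 0.17) has E[X] = 3.74 ✓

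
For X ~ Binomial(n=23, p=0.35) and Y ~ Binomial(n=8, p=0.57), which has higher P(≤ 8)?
Y has higher probability (P(Y ≤ 8) = 1.0000 > P(X ≤ 8) = 0.5860)

Compute P(≤ 8) for each distribution:

X ~ Binomial(n=23, p=0.35):
P(X ≤ 8) = 0.5860

Y ~ Binomial(n=8, p=0.57):
P(Y ≤ 8) = 1.0000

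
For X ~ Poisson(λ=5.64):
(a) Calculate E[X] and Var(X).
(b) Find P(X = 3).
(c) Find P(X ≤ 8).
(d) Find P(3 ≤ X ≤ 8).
(a) E[X] = 5.6400, Var(X) = 5.6400
(b) P(X = 3) = 0.106234
(c) P(X ≤ 8) = 0.882099
(d) P(3 ≤ X ≤ 8) = 0.802000

We have X ~ Poisson(λ=5.64).

(a) Moments:
E[X] = 5.6400
Var(X) = 5.6400
σ = √Var(X) = 2.3749

(b) Point probability using PMF:
P(X = 3) = 0.106234

(c) Cumulative probability using CDF:
P(X ≤ 8) = F(8) = 0.882099

(d) Range probability:
P(3 ≤ X ≤ 8) = P(X ≤ 8) - P(X ≤ 2)
                   = F(8) - F(2)
                   = 0.882099 - 0.080099
                   = 0.802000

This means approximately 80.2% of outcomes fall in the interval [3, 8].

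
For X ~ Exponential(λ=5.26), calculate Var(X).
0.0361

We have X ~ Exponential(λ=5.26).

For an Exponential distribution with λ=5.26:
Var(X) = 0.0361

The variance measures the spread of the distribution around the mean.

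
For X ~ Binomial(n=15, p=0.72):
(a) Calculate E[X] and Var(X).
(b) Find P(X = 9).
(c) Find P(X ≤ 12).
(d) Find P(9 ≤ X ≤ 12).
(a) E[X] = 10.8000, Var(X) = 3.0240
(b) P(X = 9) = 0.125414
(c) P(X ≤ 12) = 0.835464
(d) P(9 ≤ X ≤ 12) = 0.738927

We have X ~ Binomial(n=15, p=0.72).

(a) Moments:
E[X] = 10.8000
Var(X) = 3.0240
σ = √Var(X) = 1.7390

(b) Point probability using PMF:
P(X = 9) = 0.125414

(c) Cumulative probability using CDF:
P(X ≤ 12) = F(12) = 0.835464

(d) Range probability:
P(9 ≤ X ≤ 12) = P(X ≤ 12) - P(X ≤ 8)
                   = F(12) - F(8)
                   = 0.835464 - 0.096537
                   = 0.738927

This means approximately 73.9% of outcomes fall in the interval [9, 12].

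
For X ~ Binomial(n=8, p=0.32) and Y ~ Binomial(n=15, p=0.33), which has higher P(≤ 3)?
X has higher probability (P(X ≤ 3) = 0.7681 > P(Y ≤ 3) = 0.2171)

Compute P(≤ 3) for each distribution:

X ~ Binomial(n=8, p=0.32):
P(X ≤ 3) = 0.7681

Y ~ Binomial(n=15, p=0.33):
P(Y ≤ 3) = 0.2171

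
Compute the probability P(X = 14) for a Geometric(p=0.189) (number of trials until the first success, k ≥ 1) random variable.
0.012409

We have X ~ Geometric(p=0.189) (number of trials until the first success, k ≥ 1).

For a Geometric distribution, the PMF gives us the probability of each outcome.

Using the PMF formula:
P(X = 14) = 0.012409

Rounded to 4 decimal places: 0.0124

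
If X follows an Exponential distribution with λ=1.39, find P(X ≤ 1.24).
0.821577

We have X ~ Exponential(λ=1.39).

The CDF gives us P(X ≤ k).

Using the CDF:
P(X ≤ 1.24) = 0.821577

This means there's approximately a 82.2% chance that X is at most 1.24.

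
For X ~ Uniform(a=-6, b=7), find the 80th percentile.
4.4000

We have X ~ Uniform(a=-6, b=7).

We want to find x such that P(X ≤ x) = 0.8.

This is the 80th percentile, which means 80% of values fall below this point.

Using the inverse CDF (quantile function):
x = F⁻¹(0.8) = 4.4000

Verification: P(X ≤ 4.4000) = 0.8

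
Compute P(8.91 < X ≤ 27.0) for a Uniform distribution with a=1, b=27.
0.695769

We have X ~ Uniform(a=1, b=27).

To find P(8.91 < X ≤ 27.0), we use:
P(8.91 < X ≤ 27.0) = P(X ≤ 27.0) - P(X ≤ 8.91)
                 = F(27.0) - F(8.91)
                 = 1.000000 - 0.304231
                 = 0.695769

So there's approximately a 69.6% chance that X falls in this range.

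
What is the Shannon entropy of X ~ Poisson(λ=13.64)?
2.7191 nats

We have X ~ Poisson(λ=13.64).

The Shannon entropy measures the uncertainty or information content of the distribution.

For a Poisson distribution with λ=13.64:
H(X) = 2.7191 nats

(In bits, this would be 3.9228 bits.)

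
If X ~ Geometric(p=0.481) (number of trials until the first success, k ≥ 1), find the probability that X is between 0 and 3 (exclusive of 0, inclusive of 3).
0.860202

We have X ~ Geometric(p=0.481) (number of trials until the first success, k ≥ 1).

To find P(0 < X ≤ 3), we use:
P(0 < X ≤ 3) = P(X ≤ 3) - P(X ≤ 0)
                 = F(3) - F(0)
                 = 0.860202 - 0.000000
                 = 0.860202

So there's approximately a 86.0% chance that X falls in this range.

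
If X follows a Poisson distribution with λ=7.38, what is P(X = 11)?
0.055255

We have X ~ Poisson(λ=7.38).

For a Poisson distribution, the PMF gives us the probability of each outcome.

Using the PMF formula:
P(X = 11) = 0.055255

Rounded to 4 decimal places: 0.0553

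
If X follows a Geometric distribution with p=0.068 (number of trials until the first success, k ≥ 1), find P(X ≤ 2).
0.131376

We have X ~ Geometric(p=0.068) (number of trials until the first success, k ≥ 1).

The CDF gives us P(X ≤ k).

Using the CDF:
P(X ≤ 2) = 0.131376

This means there's approximately a 13.1% chance that X is at most 2.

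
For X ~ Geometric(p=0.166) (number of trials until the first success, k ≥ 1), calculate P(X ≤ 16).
0.945216

We have X ~ Geometric(p=0.166) (number of trials until the first success, k ≥ 1).

The CDF gives us P(X ≤ k).

Using the CDF:
P(X ≤ 16) = 0.945216

This means there's approximately a 94.5% chance that X is at most 16.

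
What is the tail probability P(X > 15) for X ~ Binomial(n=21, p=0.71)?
0.401126

We have X ~ Binomial(n=21, p=0.71).

P(X > 15) = 1 - P(X ≤ 15)
                = 1 - F(15)
                = 1 - 0.598874
                = 0.401126

So there's approximately a 40.1% chance that X exceeds 15.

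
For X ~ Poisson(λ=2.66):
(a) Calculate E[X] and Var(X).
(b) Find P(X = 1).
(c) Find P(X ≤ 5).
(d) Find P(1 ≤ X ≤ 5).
(a) E[X] = 2.6600, Var(X) = 2.6600
(b) P(X = 1) = 0.186062
(c) P(X ≤ 5) = 0.946428
(d) P(1 ≤ X ≤ 5) = 0.876480

We have X ~ Poisson(λ=2.66).

(a) Moments:
E[X] = 2.6600
Var(X) = 2.6600
σ = √Var(X) = 1.6310

(b) Point probability using PMF:
P(X = 1) = 0.186062

(c) Cumulative probability using CDF:
P(X ≤ 5) = F(5) = 0.946428

(d) Range probability:
P(1 ≤ X ≤ 5) = P(X ≤ 5) - P(X ≤ 0)
                   = F(5) - F(0)
                   = 0.946428 - 0.069948
                   = 0.876480

This means approximately 87.6% of outcomes fall in the interval [1, 5].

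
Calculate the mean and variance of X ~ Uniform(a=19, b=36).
E[X] = 27.5000, Var(X) = 24.0833

We have X ~ Uniform(a=19, b=36).

For a Uniform distribution with a=19, b=36:

Expected value:
E[X] = 27.5000

Variance:
Var(X) = 24.0833

Standard deviation:
σ = √Var(X) = 4.9075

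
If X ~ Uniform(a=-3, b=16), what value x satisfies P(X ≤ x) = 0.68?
9.9200

We have X ~ Uniform(a=-3, b=16).

We want to find x such that P(X ≤ x) = 0.68.

This is the 68th percentile, which means 68% of values fall below this point.

Using the inverse CDF (quantile function):
x = F⁻¹(0.68) = 9.9200

Verification: P(X ≤ 9.9200) = 0.68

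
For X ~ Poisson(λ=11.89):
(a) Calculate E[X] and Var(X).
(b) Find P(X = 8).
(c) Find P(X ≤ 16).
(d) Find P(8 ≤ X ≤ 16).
(a) E[X] = 11.8900, Var(X) = 11.8900
(b) P(X = 8) = 0.067947
(c) P(X ≤ 16) = 0.904572
(d) P(8 ≤ X ≤ 16) = 0.810151

We have X ~ Poisson(λ=11.89).

(a) Moments:
E[X] = 11.8900
Var(X) = 11.8900
σ = √Var(X) = 3.4482

(b) Point probability using PMF:
P(X = 8) = 0.067947

(c) Cumulative probability using CDF:
P(X ≤ 16) = F(16) = 0.904572

(d) Range probability:
P(8 ≤ X ≤ 16) = P(X ≤ 16) - P(X ≤ 7)
                   = F(16) - F(7)
                   = 0.904572 - 0.094421
                   = 0.810151

This means approximately 81.0% of outcomes fall in the interval [8, 16].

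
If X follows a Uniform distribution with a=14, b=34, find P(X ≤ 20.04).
0.302000

We have X ~ Uniform(a=14, b=34).

The CDF gives us P(X ≤ k).

Using the CDF:
P(X ≤ 20.04) = 0.302000

This means there's approximately a 30.2% chance that X is at most 20.04.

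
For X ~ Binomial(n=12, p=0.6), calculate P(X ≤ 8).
0.774663

We have X ~ Binomial(n=12, p=0.6).

The CDF gives us P(X ≤ k).

Using the CDF:
P(X ≤ 8) = 0.774663

This means there's approximately a 77.5% chance that X is at most 8.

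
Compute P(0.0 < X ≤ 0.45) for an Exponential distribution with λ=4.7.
0.879367

We have X ~ Exponential(λ=4.7).

To find P(0.0 < X ≤ 0.45), we use:
P(0.0 < X ≤ 0.45) = P(X ≤ 0.45) - P(X ≤ 0.0)
                 = F(0.45) - F(0.0)
                 = 0.879367 - 0.000000
                 = 0.879367

So there's approximately a 87.9% chance that X falls in this range.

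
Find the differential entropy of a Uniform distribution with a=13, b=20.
1.9459 nats

We have X ~ Uniform(a=13, b=20).

The differential entropy measures the uncertainty or information content of the distribution.

For a Uniform distribution with a=13, b=20:
h(X) = 1.9459 nats

(In bits, this would be 2.8074 bits.)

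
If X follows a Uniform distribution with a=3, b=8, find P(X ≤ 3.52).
0.104000

We have X ~ Uniform(a=3, b=8).

The CDF gives us P(X ≤ k).

Using the CDF:
P(X ≤ 3.52) = 0.104000

This means there's approximately a 10.4% chance that X is at most 3.52.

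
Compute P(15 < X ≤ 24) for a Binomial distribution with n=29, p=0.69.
0.931980

We have X ~ Binomial(n=29, p=0.69).

To find P(15 < X ≤ 24), we use:
P(15 < X ≤ 24) = P(X ≤ 24) - P(X ≤ 15)
                 = F(24) - F(15)
                 = 0.970406 - 0.038426
                 = 0.931980

So there's approximately a 93.2% chance that X falls in this range.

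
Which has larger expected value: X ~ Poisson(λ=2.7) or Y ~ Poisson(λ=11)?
Y has larger mean (11.0000 > 2.7000)

Compute the expected value for each distribution:

X ~ Poisson(λ=2.7):
E[X] = 2.7000

Y ~ Poisson(λ=11):
E[Y] = 11.0000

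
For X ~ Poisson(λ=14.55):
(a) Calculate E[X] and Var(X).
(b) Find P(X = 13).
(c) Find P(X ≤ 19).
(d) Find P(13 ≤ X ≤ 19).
(a) E[X] = 14.5500, Var(X) = 14.5500
(b) P(X = 13) = 0.100915
(c) P(X ≤ 19) = 0.898792
(d) P(13 ≤ X ≤ 19) = 0.592238

We have X ~ Poisson(λ=14.55).

(a) Moments:
E[X] = 14.5500
Var(X) = 14.5500
σ = √Var(X) = 3.8144

(b) Point probability using PMF:
P(X = 13) = 0.100915

(c) Cumulative probability using CDF:
P(X ≤ 19) = F(19) = 0.898792

(d) Range probability:
P(13 ≤ X ≤ 19) = P(X ≤ 19) - P(X ≤ 12)
                   = F(19) - F(12)
                   = 0.898792 - 0.306554
                   = 0.592238

This means approximately 59.2% of outcomes fall in the interval [13, 19].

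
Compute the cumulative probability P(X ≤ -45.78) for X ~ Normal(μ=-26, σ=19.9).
0.160119

We have X ~ Normal(μ=-26, σ=19.9).

The CDF gives us P(X ≤ k).

Using the CDF:
P(X ≤ -45.78) = 0.160119

This means there's approximately a 16.0% chance that X is at most -45.78.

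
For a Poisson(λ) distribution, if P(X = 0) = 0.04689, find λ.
λ = 3.0600

For a Poisson(λ) distribution, the PMF at 0 is:
P(X = 0) = λ^0 e^(-λ) / 0! = e^(-λ)

Given P(X = 0) = 0.04689:
e^(-λ) = 0.04689
-λ = ln(0.04689)
λ = -ln(0.04689) = 3.0600

Verification: e^(-3.0600) = 0.04689 ✓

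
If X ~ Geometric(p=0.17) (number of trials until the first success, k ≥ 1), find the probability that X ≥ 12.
0.128783

We have X ~ Geometric(p=0.17) (number of trials until the first success, k ≥ 1).

For discrete distributions, P(X ≥ 12) = 1 - P(X ≤ 11).

P(X ≤ 11) = 0.871217
P(X ≥ 12) = 1 - 0.871217 = 0.128783

So there's approximately a 12.9% chance that X is at least 12.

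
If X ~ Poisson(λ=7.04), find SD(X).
2.6533

We have X ~ Poisson(λ=7.04).

For a Poisson distribution with λ=7.04:
σ = √Var(X) = 2.6533

The standard deviation is the square root of the variance.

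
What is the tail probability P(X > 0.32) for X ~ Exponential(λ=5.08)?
0.196794

We have X ~ Exponential(λ=5.08).

P(X > 0.32) = 1 - P(X ≤ 0.32)
                = 1 - F(0.32)
                = 1 - 0.803206
                = 0.196794

So there's approximately a 19.7% chance that X exceeds 0.32.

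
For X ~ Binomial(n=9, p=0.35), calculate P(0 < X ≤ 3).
0.588183

We have X ~ Binomial(n=9, p=0.35).

To find P(0 < X ≤ 3), we use:
P(0 < X ≤ 3) = P(X ≤ 3) - P(X ≤ 0)
                 = F(3) - F(0)
                 = 0.608894 - 0.020712
                 = 0.588183

So there's approximately a 58.8% chance that X falls in this range.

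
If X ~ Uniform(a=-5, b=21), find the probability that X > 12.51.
0.326538

We have X ~ Uniform(a=-5, b=21).

P(X > 12.51) = 1 - P(X ≤ 12.51)
                = 1 - F(12.51)
                = 1 - 0.673462
                = 0.326538

So there's approximately a 32.7% chance that X exceeds 12.51.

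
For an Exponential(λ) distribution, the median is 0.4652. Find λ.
λ = 1.4900

For X ~ Exponential(λ), the CDF is F(x) = 1 - e^(-λx).
The median m satisfies F(m) = 0.5:
1 - e^(-λm) = 0.5
e^(-λm) = 0.5
λm = ln(2)
m = ln(2) / λ

Given m = 0.4652:
λ = ln(2) / 0.4652 = 0.693147 / 0.4652 = 1.4900

Verification: ln(2) / 1.4900 = 0.4652 ✓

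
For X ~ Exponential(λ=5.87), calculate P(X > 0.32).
0.152834

We have X ~ Exponential(λ=5.87).

P(X > 0.32) = 1 - P(X ≤ 0.32)
                = 1 - F(0.32)
                = 1 - 0.847166
                = 0.152834

So there's approximately a 15.3% chance that X exceeds 0.32.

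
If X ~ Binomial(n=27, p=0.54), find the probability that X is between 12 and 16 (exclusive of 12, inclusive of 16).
0.559014

We have X ~ Binomial(n=27, p=0.54).

To find P(12 < X ≤ 16), we use:
P(12 < X ≤ 16) = P(X ≤ 16) - P(X ≤ 12)
                 = F(16) - F(12)
                 = 0.769691 - 0.210677
                 = 0.559014

So there's approximately a 55.9% chance that X falls in this range.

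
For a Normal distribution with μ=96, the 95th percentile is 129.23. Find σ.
σ = 20.2024

For X ~ Normal(μ, σ), the p-th percentile satisfies x = μ + z_p × σ,
where z_p = Φ⁻¹(p) is the standard normal quantile.

Step 1: z_{0.95} = Φ⁻¹(0.95) = 1.6449

Step 2: Solve for σ:
129.23 = 96 + 1.6449 × σ
σ = (129.23 - 96) / 1.6449
σ = 33.23 / 1.6449
σ = 20.2024

Verification: μ + z × σ = 96 + 1.6449 × 20.2024 = 129.23 ✓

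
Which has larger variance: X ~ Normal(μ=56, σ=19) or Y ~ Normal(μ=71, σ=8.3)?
X has larger variance (361.0000 > 68.8900)

Compute the variance for each distribution:

X ~ Normal(μ=56, σ=19):
Var(X) = 361.0000

Y ~ Normal(μ=71, σ=8.3):
Var(Y) = 68.8900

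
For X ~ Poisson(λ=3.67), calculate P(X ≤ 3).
0.500432

We have X ~ Poisson(λ=3.67).

The CDF gives us P(X ≤ k).

Using the CDF:
P(X ≤ 3) = 0.500432

This means there's approximately a 50.0% chance that X is at most 3.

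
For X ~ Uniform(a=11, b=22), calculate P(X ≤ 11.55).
0.050000

We have X ~ Uniform(a=11, b=22).

The CDF gives us P(X ≤ k).

Using the CDF:
P(X ≤ 11.55) = 0.050000

This means there's approximately a 5.0% chance that X is at most 11.55.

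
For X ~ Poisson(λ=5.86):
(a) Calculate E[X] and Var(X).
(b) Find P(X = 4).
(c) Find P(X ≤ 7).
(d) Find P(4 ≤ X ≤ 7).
(a) E[X] = 5.8600, Var(X) = 5.8600
(b) P(X = 4) = 0.140092
(c) P(X ≤ 7) = 0.763019
(d) P(4 ≤ X ≤ 7) = 0.598878

We have X ~ Poisson(λ=5.86).

(a) Moments:
E[X] = 5.8600
Var(X) = 5.8600
σ = √Var(X) = 2.4207

(b) Point probability using PMF:
P(X = 4) = 0.140092

(c) Cumulative probability using CDF:
P(X ≤ 7) = F(7) = 0.763019

(d) Range probability:
P(4 ≤ X ≤ 7) = P(X ≤ 7) - P(X ≤ 3)
                   = F(7) - F(3)
                   = 0.763019 - 0.164141
                   = 0.598878

This means approximately 59.9% of outcomes fall in the interval [4, 7].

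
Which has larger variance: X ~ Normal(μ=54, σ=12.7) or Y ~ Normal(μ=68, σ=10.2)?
X has larger variance (161.2900 > 104.0400)

Compute the variance for each distribution:

X ~ Normal(μ=54, σ=12.7):
Var(X) = 161.2900

Y ~ Normal(μ=68, σ=10.2):
Var(Y) = 104.0400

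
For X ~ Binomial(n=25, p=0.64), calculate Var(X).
5.7600

We have X ~ Binomial(n=25, p=0.64).

For a Binomial distribution with n=25, p=0.64:
Var(X) = 5.7600

The variance measures the spread of the distribution around the mean.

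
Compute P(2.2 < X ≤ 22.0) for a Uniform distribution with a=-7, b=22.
0.682759

We have X ~ Uniform(a=-7, b=22).

To find P(2.2 < X ≤ 22.0), we use:
P(2.2 < X ≤ 22.0) = P(X ≤ 22.0) - P(X ≤ 2.2)
                 = F(22.0) - F(2.2)
                 = 1.000000 - 0.317241
                 = 0.682759

So there's approximately a 68.3% chance that X falls in this range.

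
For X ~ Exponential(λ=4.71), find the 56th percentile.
0.1743

We have X ~ Exponential(λ=4.71).

We want to find x such that P(X ≤ x) = 0.56.

This is the 56th percentile, which means 56% of values fall below this point.

Using the inverse CDF (quantile function):
x = F⁻¹(0.56) = 0.1743

Verification: P(X ≤ 0.1743) = 0.56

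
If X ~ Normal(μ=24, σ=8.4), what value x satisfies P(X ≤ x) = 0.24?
18.0671

We have X ~ Normal(μ=24, σ=8.4).

We want to find x such that P(X ≤ x) = 0.24.

This is the 24th percentile, which means 24% of values fall below this point.

Using the inverse CDF (quantile function):
x = F⁻¹(0.24) = 18.0671

Verification: P(X ≤ 18.0671) = 0.24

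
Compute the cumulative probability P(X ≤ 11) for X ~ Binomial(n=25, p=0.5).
0.345019

We have X ~ Binomial(n=25, p=0.5).

The CDF gives us P(X ≤ k).

Using the CDF:
P(X ≤ 11) = 0.345019

This means there's approximately a 34.5% chance that X is at most 11.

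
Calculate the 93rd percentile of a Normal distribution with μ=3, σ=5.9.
11.7072

We have X ~ Normal(μ=3, σ=5.9).

We want to find x such that P(X ≤ x) = 0.93.

This is the 93rd percentile, which means 93% of values fall below this point.

Using the inverse CDF (quantile function):
x = F⁻¹(0.93) = 11.7072

Verification: P(X ≤ 11.7072) = 0.93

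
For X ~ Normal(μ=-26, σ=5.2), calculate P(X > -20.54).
0.146859

We have X ~ Normal(μ=-26, σ=5.2).

P(X > -20.54) = 1 - P(X ≤ -20.54)
                = 1 - F(-20.54)
                = 1 - 0.853141
                = 0.146859

So there's approximately a 14.7% chance that X exceeds -20.54.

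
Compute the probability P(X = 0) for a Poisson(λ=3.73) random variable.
0.023993

We have X ~ Poisson(λ=3.73).

For a Poisson distribution, the PMF gives us the probability of each outcome.

Using the PMF formula:
P(X = 0) = 0.023993

Rounded to 4 decimal places: 0.0240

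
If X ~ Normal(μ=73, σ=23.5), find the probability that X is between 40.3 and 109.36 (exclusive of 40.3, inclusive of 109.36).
0.857058

We have X ~ Normal(μ=73, σ=23.5).

To find P(40.3 < X ≤ 109.36), we use:
P(40.3 < X ≤ 109.36) = P(X ≤ 109.36) - P(X ≤ 40.3)
                 = F(109.36) - F(40.3)
                 = 0.939097 - 0.082039
                 = 0.857058

So there's approximately a 85.7% chance that X falls in this range.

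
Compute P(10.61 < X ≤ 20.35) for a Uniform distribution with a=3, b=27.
0.405833

We have X ~ Uniform(a=3, b=27).

To find P(10.61 < X ≤ 20.35), we use:
P(10.61 < X ≤ 20.35) = P(X ≤ 20.35) - P(X ≤ 10.61)
                 = F(20.35) - F(10.61)
                 = 0.722917 - 0.317083
                 = 0.405833

So there's approximately a 40.6% chance that X falls in this range.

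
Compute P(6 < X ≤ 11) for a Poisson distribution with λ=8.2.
0.583538

We have X ~ Poisson(λ=8.2).

To find P(6 < X ≤ 11), we use:
P(6 < X ≤ 11) = P(X ≤ 11) - P(X ≤ 6)
                 = F(11) - F(6)
                 = 0.873100 - 0.289562
                 = 0.583538

So there's approximately a 58.4% chance that X falls in this range.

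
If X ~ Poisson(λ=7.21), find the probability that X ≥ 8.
0.432544

We have X ~ Poisson(λ=7.21).

For discrete distributions, P(X ≥ 8) = 1 - P(X ≤ 7).

P(X ≤ 7) = 0.567456
P(X ≥ 8) = 1 - 0.567456 = 0.432544

So there's approximately a 43.3% chance that X is at least 8.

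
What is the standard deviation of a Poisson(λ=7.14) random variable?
2.6721

We have X ~ Poisson(λ=7.14).

For a Poisson distribution with λ=7.14:
σ = √Var(X) = 2.6721

The standard deviation is the square root of the variance.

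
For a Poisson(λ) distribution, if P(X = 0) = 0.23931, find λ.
λ = 1.4300

For a Poisson(λ) distribution, the PMF at 0 is:
P(X = 0) = λ^0 e^(-λ) / 0! = e^(-λ)

Given P(X = 0) = 0.23931:
e^(-λ) = 0.23931
-λ = ln(0.23931)
λ = -ln(0.23931) = 1.4300

Verification: e^(-1.4300) = 0.23931 ✓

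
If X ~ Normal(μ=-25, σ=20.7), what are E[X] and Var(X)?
E[X] = -25.0000, Var(X) = 428.4900

We have X ~ Normal(μ=-25, σ=20.7).

For a Normal distribution with μ=-25, σ=20.7:

Expected value:
E[X] = -25.0000

Variance:
Var(X) = 428.4900

Standard deviation:
σ = √Var(X) = 20.7000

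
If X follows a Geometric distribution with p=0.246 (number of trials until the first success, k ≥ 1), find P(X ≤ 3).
0.571339

We have X ~ Geometric(p=0.246) (number of trials until the first success, k ≥ 1).

The CDF gives us P(X ≤ k).

Using the CDF:
P(X ≤ 3) = 0.571339

This means there's approximately a 57.1% chance that X is at most 3.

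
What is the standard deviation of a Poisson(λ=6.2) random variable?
2.4900

We have X ~ Poisson(λ=6.2).

For a Poisson distribution with λ=6.2:
σ = √Var(X) = 2.4900

The standard deviation is the square root of the variance.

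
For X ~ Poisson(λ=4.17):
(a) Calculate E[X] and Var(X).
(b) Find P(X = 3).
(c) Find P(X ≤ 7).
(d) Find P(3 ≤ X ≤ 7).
(a) E[X] = 4.1700, Var(X) = 4.1700
(b) P(X = 3) = 0.186745
(c) P(X ≤ 7) = 0.938094
(d) P(3 ≤ X ≤ 7) = 0.723857

We have X ~ Poisson(λ=4.17).

(a) Moments:
E[X] = 4.1700
Var(X) = 4.1700
σ = √Var(X) = 2.0421

(b) Point probability using PMF:
P(X = 3) = 0.186745

(c) Cumulative probability using CDF:
P(X ≤ 7) = F(7) = 0.938094

(d) Range probability:
P(3 ≤ X ≤ 7) = P(X ≤ 7) - P(X ≤ 2)
                   = F(7) - F(2)
                   = 0.938094 - 0.214237
                   = 0.723857

This means approximately 72.4% of outcomes fall in the interval [3, 7].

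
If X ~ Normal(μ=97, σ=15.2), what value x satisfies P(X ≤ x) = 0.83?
111.5033

We have X ~ Normal(μ=97, σ=15.2).

We want to find x such that P(X ≤ x) = 0.83.

This is the 83rd percentile, which means 83% of values fall below this point.

Using the inverse CDF (quantile function):
x = F⁻¹(0.83) = 111.5033

Verification: P(X ≤ 111.5033) = 0.83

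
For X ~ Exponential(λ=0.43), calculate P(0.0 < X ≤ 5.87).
0.919870

We have X ~ Exponential(λ=0.43).

To find P(0.0 < X ≤ 5.87), we use:
P(0.0 < X ≤ 5.87) = P(X ≤ 5.87) - P(X ≤ 0.0)
                 = F(5.87) - F(0.0)
                 = 0.919870 - 0.000000
                 = 0.919870

So there's approximately a 92.0% chance that X falls in this range.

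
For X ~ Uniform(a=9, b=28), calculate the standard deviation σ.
5.4848

We have X ~ Uniform(a=9, b=28).

For a Uniform distribution with a=9, b=28:
σ = √Var(X) = 5.4848

The standard deviation is the square root of the variance.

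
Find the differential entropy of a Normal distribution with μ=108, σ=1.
1.4189 nats

We have X ~ Normal(μ=108, σ=1).

The differential entropy measures the uncertainty or information content of the distribution.

For a Normal distribution with μ=108, σ=1:
h(X) = 1.4189 nats

(In bits, this would be 2.0471 bits.)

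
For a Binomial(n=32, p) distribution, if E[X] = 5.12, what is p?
p = 0.16

For a Binomial(n, p) distribution:
E[X] = n × p

Given n = 32 and E[X] = 5.12:
5.12 = 32 × p
p = 5.12 / 32 = 0.16

Verification: Binomial(32, 0.16) has E[X] = 5.12 ✓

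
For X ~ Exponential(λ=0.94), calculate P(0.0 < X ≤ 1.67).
0.791913

We have X ~ Exponential(λ=0.94).

To find P(0.0 < X ≤ 1.67), we use:
P(0.0 < X ≤ 1.67) = P(X ≤ 1.67) - P(X ≤ 0.0)
                 = F(1.67) - F(0.0)
                 = 0.791913 - 0.000000
                 = 0.791913

So there's approximately a 79.2% chance that X falls in this range.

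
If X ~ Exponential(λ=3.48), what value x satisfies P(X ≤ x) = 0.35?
0.1238

We have X ~ Exponential(λ=3.48).

We want to find x such that P(X ≤ x) = 0.35.

This is the 35th percentile, which means 35% of values fall below this point.

Using the inverse CDF (quantile function):
x = F⁻¹(0.35) = 0.1238

Verification: P(X ≤ 0.1238) = 0.35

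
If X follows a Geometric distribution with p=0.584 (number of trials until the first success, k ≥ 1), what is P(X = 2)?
0.242944

We have X ~ Geometric(p=0.584) (number of trials until the first success, k ≥ 1).

For a Geometric distribution, the PMF gives us the probability of each outcome.

Using the PMF formula:
P(X = 2) = 0.242944

Rounded to 4 decimal places: 0.2429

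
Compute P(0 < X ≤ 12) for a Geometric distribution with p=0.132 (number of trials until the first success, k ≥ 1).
0.817090

We have X ~ Geometric(p=0.132) (number of trials until the first success, k ≥ 1).

To find P(0 < X ≤ 12), we use:
P(0 < X ≤ 12) = P(X ≤ 12) - P(X ≤ 0)
                 = F(12) - F(0)
                 = 0.817090 - 0.000000
                 = 0.817090

So there's approximately a 81.7% chance that X falls in this range.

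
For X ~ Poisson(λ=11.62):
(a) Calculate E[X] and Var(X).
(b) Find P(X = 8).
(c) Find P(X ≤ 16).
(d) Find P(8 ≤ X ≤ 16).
(a) E[X] = 11.6200, Var(X) = 11.6200
(b) P(X = 8) = 0.074067
(c) P(X ≤ 16) = 0.918036
(d) P(8 ≤ X ≤ 16) = 0.810569

We have X ~ Poisson(λ=11.62).

(a) Moments:
E[X] = 11.6200
Var(X) = 11.6200
σ = √Var(X) = 3.4088

(b) Point probability using PMF:
P(X = 8) = 0.074067

(c) Cumulative probability using CDF:
P(X ≤ 16) = F(16) = 0.918036

(d) Range probability:
P(8 ≤ X ≤ 16) = P(X ≤ 16) - P(X ≤ 7)
                   = F(16) - F(7)
                   = 0.918036 - 0.107468
                   = 0.810569

This means approximately 81.1% of outcomes fall in the interval [8, 16].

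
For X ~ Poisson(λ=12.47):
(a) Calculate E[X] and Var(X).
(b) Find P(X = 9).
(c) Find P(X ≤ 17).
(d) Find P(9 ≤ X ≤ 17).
(a) E[X] = 12.4700, Var(X) = 12.4700
(b) P(X = 9) = 0.077158
(c) P(X ≤ 17) = 0.917225
(d) P(9 ≤ X ≤ 17) = 0.790647

We have X ~ Poisson(λ=12.47).

(a) Moments:
E[X] = 12.4700
Var(X) = 12.4700
σ = √Var(X) = 3.5313

(b) Point probability using PMF:
P(X = 9) = 0.077158

(c) Cumulative probability using CDF:
P(X ≤ 17) = F(17) = 0.917225

(d) Range probability:
P(9 ≤ X ≤ 17) = P(X ≤ 17) - P(X ≤ 8)
                   = F(17) - F(8)
                   = 0.917225 - 0.126578
                   = 0.790647

This means approximately 79.1% of outcomes fall in the interval [9, 17].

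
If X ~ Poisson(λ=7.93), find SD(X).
2.8160

We have X ~ Poisson(λ=7.93).

For a Poisson distribution with λ=7.93:
σ = √Var(X) = 2.8160

The standard deviation is the square root of the variance.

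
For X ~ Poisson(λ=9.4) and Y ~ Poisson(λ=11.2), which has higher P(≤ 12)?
X has higher probability (P(X ≤ 12) = 0.8448 > P(Y ≤ 12) = 0.6666)

Compute P(≤ 12) for each distribution:

X ~ Poisson(λ=9.4):
P(X ≤ 12) = 0.8448

Y ~ Poisson(λ=11.2):
P(Y ≤ 12) = 0.6666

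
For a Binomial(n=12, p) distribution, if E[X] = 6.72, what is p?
p = 0.56

For a Binomial(n, p) distribution:
E[X] = n × p

Given n = 12 and E[X] = 6.72:
6.72 = 12 × p
p = 6.72 / 12 = 0.56

Verification: Binomial(12, 0.56) has E[X] = 6.72 ✓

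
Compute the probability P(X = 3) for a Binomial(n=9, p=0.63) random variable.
0.053890

We have X ~ Binomial(n=9, p=0.63).

For a Binomial distribution, the PMF gives us the probability of each outcome.

Using the PMF formula:
P(X = 3) = 0.053890

Rounded to 4 decimal places: 0.0539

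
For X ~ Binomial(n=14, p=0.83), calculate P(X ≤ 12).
0.715213

We have X ~ Binomial(n=14, p=0.83).

The CDF gives us P(X ≤ k).

Using the CDF:
P(X ≤ 12) = 0.715213

This means there's approximately a 71.5% chance that X is at most 12.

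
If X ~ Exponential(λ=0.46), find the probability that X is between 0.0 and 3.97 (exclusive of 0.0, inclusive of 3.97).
0.838976

We have X ~ Exponential(λ=0.46).

To find P(0.0 < X ≤ 3.97), we use:
P(0.0 < X ≤ 3.97) = P(X ≤ 3.97) - P(X ≤ 0.0)
                 = F(3.97) - F(0.0)
                 = 0.838976 - 0.000000
                 = 0.838976

So there's approximately a 83.9% chance that X falls in this range.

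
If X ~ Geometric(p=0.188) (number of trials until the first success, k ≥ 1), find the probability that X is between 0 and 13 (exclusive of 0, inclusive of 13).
0.933284

We have X ~ Geometric(p=0.188) (number of trials until the first success, k ≥ 1).

To find P(0 < X ≤ 13), we use:
P(0 < X ≤ 13) = P(X ≤ 13) - P(X ≤ 0)
                 = F(13) - F(0)
                 = 0.933284 - 0.000000
                 = 0.933284

So there's approximately a 93.3% chance that X falls in this range.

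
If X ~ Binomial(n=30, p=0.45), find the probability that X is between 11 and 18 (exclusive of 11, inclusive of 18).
0.733869

We have X ~ Binomial(n=30, p=0.45).

To find P(11 < X ≤ 18), we use:
P(11 < X ≤ 18) = P(X ≤ 18) - P(X ≤ 11)
                 = F(18) - F(11)
                 = 0.966556 - 0.232687
                 = 0.733869

So there's approximately a 73.4% chance that X falls in this range.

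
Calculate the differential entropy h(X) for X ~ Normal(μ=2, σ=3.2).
2.5821 nats

We have X ~ Normal(μ=2, σ=3.2).

The differential entropy measures the uncertainty or information content of the distribution.

For a Normal distribution with μ=2, σ=3.2:
h(X) = 2.5821 nats

(In bits, this would be 3.7252 bits.)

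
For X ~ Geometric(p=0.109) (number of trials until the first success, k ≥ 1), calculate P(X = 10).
0.038577

We have X ~ Geometric(p=0.109) (number of trials until the first success, k ≥ 1).

For a Geometric distribution, the PMF gives us the probability of each outcome.

Using the PMF formula:
P(X = 10) = 0.038577

Rounded to 4 decimal places: 0.0386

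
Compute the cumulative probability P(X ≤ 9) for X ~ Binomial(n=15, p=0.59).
0.627362

We have X ~ Binomial(n=15, p=0.59).

The CDF gives us P(X ≤ k).

Using the CDF:
P(X ≤ 9) = 0.627362

This means there's approximately a 62.7% chance that X is at most 9.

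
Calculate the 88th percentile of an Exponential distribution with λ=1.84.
1.1523

We have X ~ Exponential(λ=1.84).

We want to find x such that P(X ≤ x) = 0.88.

This is the 88th percentile, which means 88% of values fall below this point.

Using the inverse CDF (quantile function):
x = F⁻¹(0.88) = 1.1523

Verification: P(X ≤ 1.1523) = 0.88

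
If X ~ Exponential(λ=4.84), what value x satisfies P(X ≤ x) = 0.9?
0.4757

We have X ~ Exponential(λ=4.84).

We want to find x such that P(X ≤ x) = 0.9.

This is the 90th percentile, which means 90% of values fall below this point.

Using the inverse CDF (quantile function):
x = F⁻¹(0.9) = 0.4757

Verification: P(X ≤ 0.4757) = 0.9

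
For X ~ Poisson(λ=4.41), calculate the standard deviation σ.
2.1000

We have X ~ Poisson(λ=4.41).

For a Poisson distribution with λ=4.41:
σ = √Var(X) = 2.1000

The standard deviation is the square root of the variance.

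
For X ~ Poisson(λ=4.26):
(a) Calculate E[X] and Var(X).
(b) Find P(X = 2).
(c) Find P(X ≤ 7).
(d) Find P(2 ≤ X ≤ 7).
(a) E[X] = 4.2600, Var(X) = 4.2600
(b) P(X = 2) = 0.128143
(c) P(X ≤ 7) = 0.931859
(d) P(2 ≤ X ≤ 7) = 0.857575

We have X ~ Poisson(λ=4.26).

(a) Moments:
E[X] = 4.2600
Var(X) = 4.2600
σ = √Var(X) = 2.0640

(b) Point probability using PMF:
P(X = 2) = 0.128143

(c) Cumulative probability using CDF:
P(X ≤ 7) = F(7) = 0.931859

(d) Range probability:
P(2 ≤ X ≤ 7) = P(X ≤ 7) - P(X ≤ 1)
                   = F(7) - F(1)
                   = 0.931859 - 0.074283
                   = 0.857575

This means approximately 85.8% of outcomes fall in the interval [2, 7].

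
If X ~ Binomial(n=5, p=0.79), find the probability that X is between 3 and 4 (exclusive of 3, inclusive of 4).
0.408976

We have X ~ Binomial(n=5, p=0.79).

To find P(3 < X ≤ 4), we use:
P(3 < X ≤ 4) = P(X ≤ 4) - P(X ≤ 3)
                 = F(4) - F(3)
                 = 0.692294 - 0.283319
                 = 0.408976

So there's approximately a 40.9% chance that X falls in this range.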